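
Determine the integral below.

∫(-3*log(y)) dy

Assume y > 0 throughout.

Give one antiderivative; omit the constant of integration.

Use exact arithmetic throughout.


Answer: -3*y*log(y) + 3*y.


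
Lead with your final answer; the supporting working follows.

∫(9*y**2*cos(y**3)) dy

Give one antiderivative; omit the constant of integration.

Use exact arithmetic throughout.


The answer is 3*sin(y**3).
Step 1. Substitute u = y**3, turning ∫(9*y**2*cos(y**3)) dy into ∫(3*cos(u)) du: now ∫(3*cos(u)) du.
Step 2. Evaluate the standard form: now 3*sin(u).
Step 3. Substitute back u = y**3: now 3*sin(y**3).
Answer: 3*sin(y**3).


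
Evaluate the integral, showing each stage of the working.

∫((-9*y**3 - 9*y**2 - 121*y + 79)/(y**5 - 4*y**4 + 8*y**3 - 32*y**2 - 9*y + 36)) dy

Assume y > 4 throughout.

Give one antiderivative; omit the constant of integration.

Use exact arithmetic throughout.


Step 1. Decompose ∫((-9*y**3 - 9*y**2 - 121*y + 79)/(y**5 - 4*y**4 + 8*y**3 - 32*y**2 - 9*y + 36)) dy by partial fractions, (-9*y**3 - 9*y**2 - 121*y + 79)/(y**5 - 4*y**4 + 8*y**3 - 32*y**2 - 9*y + 36) = 4/(y**2 + 9) + 2/(y + 1) + 1/(y - 1) - 3/(y - 4): now ∫(-3/(y - 4)) dy + ∫(1/(y - 1)) dy + ∫(2/(y + 1)) dy + ∫(4/(y**2 + 9)) dy.
Step 2. Evaluate the standard form [assuming y > -1]: now 2*log(y + 1) + ∫(-3/(y - 4)) dy + ∫(1/(y - 1)) dy + ∫(4/(y**2 + 9)) dy.
Step 3. Evaluate the standard form [assuming y > 1]: now log(y - 1) + 2*log(y + 1) + ∫(-3/(y - 4)) dy + ∫(4/(y**2 + 9)) dy.
Step 4. Evaluate the standard form [assuming y > 4]: now -3*log(y - 4) + log(y - 1) + 2*log(y + 1) + ∫(4/(y**2 + 9)) dy.
Step 5. Evaluate the standard form: now -3*log(y - 4) + log(y - 1) + 2*log(y + 1) + 4*atan(y/3)/3.
Answer: -3*log(y - 4) + log(y - 1) + 2*log(y + 1) + 4*atan(y/3)/3.


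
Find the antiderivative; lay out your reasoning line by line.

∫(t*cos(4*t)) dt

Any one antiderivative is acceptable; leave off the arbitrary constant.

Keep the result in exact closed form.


Step 1. Integrate ∫(t*cos(4*t)) dt by parts with u = t, dv = (cos(4*t)) dt, so v = sin(4*t)/4: now t*sin(4*t)/4 + ∫(-sin(4*t)/4) dt.
Step 2. Evaluate the standard form: now t*sin(4*t)/4 + cos(4*t)/16.
Answer: t*sin(4*t)/4 + cos(4*t)/16.


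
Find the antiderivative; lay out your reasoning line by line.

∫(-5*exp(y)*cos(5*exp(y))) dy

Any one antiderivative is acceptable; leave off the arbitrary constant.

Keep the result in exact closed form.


Step 1. Substitute u = exp(y), turning ∫(-5*exp(y)*cos(5*exp(y))) dy into ∫(-5*cos(5*u)) du: now ∫(-5*cos(5*u)) du.
Step 2. Evaluate the standard form: now -sin(5*u).
Step 3. Substitute back u = exp(y): now -sin(5*exp(y)).
Answer: -sin(5*exp(y)).


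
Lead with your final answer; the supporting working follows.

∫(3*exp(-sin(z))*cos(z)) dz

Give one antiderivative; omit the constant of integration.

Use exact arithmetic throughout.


The answer is -3*exp(-sin(z)).
Step 1. Substitute u = sin(z), turning ∫(3*exp(-sin(z))*cos(z)) dz into ∫(3*exp(-u)) du: now ∫(3*exp(-u)) du.
Step 2. Evaluate the standard form: now -3*exp(-u).
Step 3. Substitute back u = sin(z): now -3*exp(-sin(z)).
Answer: -3*exp(-sin(z)).


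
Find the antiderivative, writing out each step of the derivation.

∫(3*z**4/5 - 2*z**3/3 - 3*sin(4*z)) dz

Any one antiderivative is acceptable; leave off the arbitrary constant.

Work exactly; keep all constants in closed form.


Step 1. Rewrite: now ∫(-2*z**3/3) dz + ∫(3*z**4/5) dz + ∫(-3*sin(4*z)) dz.
Step 2. Evaluate the standard form: now 3*cos(4*z)/4 + ∫(-2*z**3/3) dz + ∫(3*z**4/5) dz.
Step 3. Evaluate the standard form: now -z**4/6 + 3*cos(4*z)/4 + ∫(3*z**4/5) dz.
Step 4. Evaluate the standard form: now 3*z**5/25 - z**4/6 + 3*cos(4*z)/4.
Answer: 3*z**5/25 - z**4/6 + 3*cos(4*z)/4.


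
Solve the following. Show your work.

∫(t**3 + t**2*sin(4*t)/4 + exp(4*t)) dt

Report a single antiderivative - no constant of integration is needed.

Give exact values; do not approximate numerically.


Step 1. Rewrite: now ∫(t**3) dt + ∫(t**2*sin(4*t)/4) dt + ∫(exp(4*t)) dt.
Step 2. Evaluate the standard form: now exp(4*t)/4 + ∫(t**3) dt + ∫(t**2*sin(4*t)/4) dt.
Step 3. Integrate ∫(t**2*sin(4*t)/4) dt by parts with u = t**2, dv = (sin(4*t)/4) dt, so v = -cos(4*t)/16: now -t**2*cos(4*t)/16 + exp(4*t)/4 + ∫(t**3) dt + ∫(t*cos(4*t)/8) dt.
Step 4. Integrate ∫(t*cos(4*t)/8) dt by parts with u = t, dv = (cos(4*t)/8) dt, so v = sin(4*t)/32: now -t**2*cos(4*t)/16 + t*sin(4*t)/32 + exp(4*t)/4 + ∫(t**3) dt + ∫(-sin(4*t)/32) dt.
Step 5. Evaluate the standard form: now -t**2*cos(4*t)/16 + t*sin(4*t)/32 + exp(4*t)/4 + cos(4*t)/128 + ∫(t**3) dt.
Step 6. Evaluate the standard form: now t**4/4 - t**2*cos(4*t)/16 + t*sin(4*t)/32 + exp(4*t)/4 + cos(4*t)/128.
Answer: t**4/4 - t**2*cos(4*t)/16 + t*sin(4*t)/32 + exp(4*t)/4 + cos(4*t)/128.


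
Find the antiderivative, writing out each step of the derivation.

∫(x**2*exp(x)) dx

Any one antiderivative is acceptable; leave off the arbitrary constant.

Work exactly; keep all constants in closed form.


Step 1. Integrate ∫(x**2*exp(x)) dx by parts with u = x**2, dv = (exp(x)) dx, so v = exp(x): now x**2*exp(x) + ∫(-2*x*exp(x)) dx.
Step 2. Integrate ∫(-2*x*exp(x)) dx by parts with u = x, dv = (-2*exp(x)) dx, so v = -2*exp(x): now x**2*exp(x) - 2*x*exp(x) + ∫(2*exp(x)) dx.
Step 3. Evaluate the standard form: now x**2*exp(x) - 2*x*exp(x) + 2*exp(x).
Answer: x**2*exp(x) - 2*x*exp(x) + 2*exp(x).


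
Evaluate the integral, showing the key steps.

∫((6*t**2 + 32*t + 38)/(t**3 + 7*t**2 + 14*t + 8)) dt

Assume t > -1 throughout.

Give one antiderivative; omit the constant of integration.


Step 1. Decompose ∫((6*t**2 + 32*t + 38)/(t**3 + 7*t**2 + 14*t + 8)) dt by partial fractions, (6*t**2 + 32*t + 38)/(t**3 + 7*t**2 + 14*t + 8) = 1/(t + 4) + 1/(t + 2) + 4/(t + 1): now ∫(4/(t + 1)) dt + ∫(1/(t + 2)) dt + ∫(1/(t + 4)) dt.
Step 2. Evaluate the standard form [assuming t > -4]: now log(t + 4) + ∫(4/(t + 1)) dt + ∫(1/(t + 2)) dt.
Step 3. Evaluate the standard form [assuming t > -1]: now 4*log(t + 1) + log(t + 4) + ∫(1/(t + 2)) dt.
Step 4. Evaluate the standard form [assuming t > -2]: now 4*log(t + 1) + log(t + 2) + log(t + 4).
Answer: 4*log(t + 1) + log(t + 2) + log(t + 4).


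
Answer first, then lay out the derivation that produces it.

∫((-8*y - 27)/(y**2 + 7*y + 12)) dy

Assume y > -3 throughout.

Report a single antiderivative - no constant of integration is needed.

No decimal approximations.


The answer is -3*log(y + 3) - 5*log(y + 4).
Step 1. Decompose ∫((-8*y - 27)/(y**2 + 7*y + 12)) dy by partial fractions, (-8*y - 27)/(y**2 + 7*y + 12) = -5/(y + 4) - 3/(y + 3): now ∫(-3/(y + 3)) dy + ∫(-5/(y + 4)) dy.
Step 2. Evaluate the standard form [assuming y > -3]: now -3*log(y + 3) + ∫(-5/(y + 4)) dy.
Step 3. Evaluate the standard form [assuming y > -4]: now -3*log(y + 3) - 5*log(y + 4).
Answer: -3*log(y + 3) - 5*log(y + 4).


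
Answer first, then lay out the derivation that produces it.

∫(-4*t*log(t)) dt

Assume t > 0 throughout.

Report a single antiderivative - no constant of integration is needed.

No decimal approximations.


The answer is -2*t**2*log(t) + t**2.
Step 1. Integrate ∫(-4*t*log(t)) dt by parts with u = log(t), dv = (-4*t) dt, so v = -2*t**2 [assuming t > 0]: now -2*t**2*log(t) + ∫(2*t) dt.
Step 2. Evaluate the standard form: now -2*t**2*log(t) + t**2.
Answer: -2*t**2*log(t) + t**2.


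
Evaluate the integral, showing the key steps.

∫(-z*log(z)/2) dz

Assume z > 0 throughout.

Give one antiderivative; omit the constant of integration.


Step 1. Integrate ∫(-z*log(z)/2) dz by parts with u = log(z), dv = (-z/2) dz, so v = -z**2/4 [assuming z > 0]: now -z**2*log(z)/4 + ∫(z/4) dz.
Step 2. Evaluate the standard form: now -z**2*log(z)/4 + z**2/8.
Answer: -z**2*log(z)/4 + z**2/8.


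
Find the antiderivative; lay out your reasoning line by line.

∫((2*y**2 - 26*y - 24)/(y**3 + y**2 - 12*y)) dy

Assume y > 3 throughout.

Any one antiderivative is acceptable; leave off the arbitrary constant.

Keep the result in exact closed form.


Step 1. Decompose ∫((2*y**2 - 26*y - 24)/(y**3 + y**2 - 12*y)) dy by partial fractions, (2*y**2 - 26*y - 24)/(y**3 + y**2 - 12*y) = 4/(y + 4) - 4/(y - 3) + 2/y: now ∫(2/y) dy + ∫(-4/(y - 3)) dy + ∫(4/(y + 4)) dy.
Step 2. Evaluate the standard form [assuming y > 0]: now 2*log(y) + ∫(-4/(y - 3)) dy + ∫(4/(y + 4)) dy.
Step 3. Evaluate the standard form [assuming y > -4]: now 2*log(y) + 4*log(y + 4) + ∫(-4/(y - 3)) dy.
Step 4. Evaluate the standard form [assuming y > 3]: now 2*log(y) - 4*log(y - 3) + 4*log(y + 4).
Answer: 2*log(y) - 4*log(y - 3) + 4*log(y + 4).


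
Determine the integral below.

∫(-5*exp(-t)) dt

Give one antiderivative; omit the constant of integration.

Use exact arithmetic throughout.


Answer: 5*exp(-t).


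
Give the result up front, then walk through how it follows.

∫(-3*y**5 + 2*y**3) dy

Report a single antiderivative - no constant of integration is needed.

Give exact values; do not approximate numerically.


The answer is -y**6/2 + y**4/2.
Step 1. Rewrite: now ∫(2*y**3) dy + ∫(-3*y**5) dy.
Step 2. Evaluate the standard form: now -y**6/2 + ∫(2*y**3) dy.
Step 3. Evaluate the standard form: now -y**6/2 + y**4/2.
Answer: -y**6/2 + y**4/2.


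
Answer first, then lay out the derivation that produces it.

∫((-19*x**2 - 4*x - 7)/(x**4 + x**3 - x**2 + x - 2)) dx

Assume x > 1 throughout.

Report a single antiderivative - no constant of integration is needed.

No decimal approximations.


The answer is -5*log(x - 1) + 5*log(x + 2) - 4*atan(x).
Step 1. Decompose ∫((-19*x**2 - 4*x - 7)/(x**4 + x**3 - x**2 + x - 2)) dx by partial fractions, (-19*x**2 - 4*x - 7)/(x**4 + x**3 - x**2 + x - 2) = -4/(x**2 + 1) + 5/(x + 2) - 5/(x - 1): now ∫(-5/(x - 1)) dx + ∫(5/(x + 2)) dx + ∫(-4/(x**2 + 1)) dx.
Step 2. Evaluate the standard form [assuming x > -2]: now 5*log(x + 2) + ∫(-5/(x - 1)) dx + ∫(-4/(x**2 + 1)) dx.
Step 3. Evaluate the standard form [assuming x > 1]: now -5*log(x - 1) + 5*log(x + 2) + ∫(-4/(x**2 + 1)) dx.
Step 4. Evaluate the standard form: now -5*log(x - 1) + 5*log(x + 2) - 4*atan(x).
Answer: -5*log(x - 1) + 5*log(x + 2) - 4*atan(x).


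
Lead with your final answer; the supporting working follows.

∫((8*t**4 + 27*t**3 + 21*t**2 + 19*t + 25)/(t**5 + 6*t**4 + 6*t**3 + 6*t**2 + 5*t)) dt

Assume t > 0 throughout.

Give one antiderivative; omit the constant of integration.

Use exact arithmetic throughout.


The answer is 5*log(t) - log(t + 1) + 4*log(t + 5) - 2*atan(t).
Step 1. Decompose ∫((8*t**4 + 27*t**3 + 21*t**2 + 19*t + 25)/(t**5 + 6*t**4 + 6*t**3 + 6*t**2 + 5*t)) dt by partial fractions, (8*t**4 + 27*t**3 + 21*t**2 + 19*t + 25)/(t**5 + 6*t**4 + 6*t**3 + 6*t**2 + 5*t) = -2/(t**2 + 1) + 4/(t + 5) - 1/(t + 1) + 5/t: now ∫(5/t) dt + ∫(-1/(t + 1)) dt + ∫(4/(t + 5)) dt + ∫(-2/(t**2 + 1)) dt.
Step 2. Evaluate the standard form [assuming t > 0]: now 5*log(t) + ∫(-1/(t + 1)) dt + ∫(4/(t + 5)) dt + ∫(-2/(t**2 + 1)) dt.
Step 3. Evaluate the standard form [assuming t > -1]: now 5*log(t) - log(t + 1) + ∫(4/(t + 5)) dt + ∫(-2/(t**2 + 1)) dt.
Step 4. Evaluate the standard form [assuming t > -5]: now 5*log(t) - log(t + 1) + 4*log(t + 5) + ∫(-2/(t**2 + 1)) dt.
Step 5. Evaluate the standard form: now 5*log(t) - log(t + 1) + 4*log(t + 5) - 2*atan(t).
Answer: 5*log(t) - log(t + 1) + 4*log(t + 5) - 2*atan(t).


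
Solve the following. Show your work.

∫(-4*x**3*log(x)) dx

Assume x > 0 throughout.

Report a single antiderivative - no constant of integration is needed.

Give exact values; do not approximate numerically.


Step 1. Integrate ∫(-4*x**3*log(x)) dx by parts with u = log(x), dv = (-4*x**3) dx, so v = -x**4 [assuming x > 0]: now -x**4*log(x) + ∫(x**3) dx.
Step 2. Evaluate the standard form: now -x**4*log(x) + x**4/4.
Answer: -x**4*log(x) + x**4/4.


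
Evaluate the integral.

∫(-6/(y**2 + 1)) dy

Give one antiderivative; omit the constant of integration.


Answer: -6*atan(y).


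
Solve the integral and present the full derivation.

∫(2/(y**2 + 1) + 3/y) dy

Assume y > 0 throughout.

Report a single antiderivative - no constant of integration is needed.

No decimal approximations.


Step 1. Rewrite: now ∫(3/y) dy + ∫(2/(y**2 + 1)) dy.
Step 2. Evaluate the standard form: now 2*atan(y) + ∫(3/y) dy.
Step 3. Evaluate the standard form [assuming y > 0]: now 3*log(y) + 2*atan(y).
Answer: 3*log(y) + 2*atan(y).


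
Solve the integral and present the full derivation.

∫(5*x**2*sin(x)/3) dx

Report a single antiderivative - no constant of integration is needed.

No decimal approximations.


Step 1. Integrate ∫(5*x**2*sin(x)/3) dx by parts with u = x**2, dv = (5*sin(x)/3) dx, so v = -5*cos(x)/3: now -5*x**2*cos(x)/3 + ∫(10*x*cos(x)/3) dx.
Step 2. Integrate ∫(10*x*cos(x)/3) dx by parts with u = x, dv = (10*cos(x)/3) dx, so v = 10*sin(x)/3: now -5*x**2*cos(x)/3 + 10*x*sin(x)/3 + ∫(-10*sin(x)/3) dx.
Step 3. Evaluate the standard form: now -5*x**2*cos(x)/3 + 10*x*sin(x)/3 + 10*cos(x)/3.
Answer: -5*x**2*cos(x)/3 + 10*x*sin(x)/3 + 10*cos(x)/3.


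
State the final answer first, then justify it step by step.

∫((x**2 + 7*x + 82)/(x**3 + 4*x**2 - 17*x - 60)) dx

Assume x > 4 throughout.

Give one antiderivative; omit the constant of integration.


The answer is 2*log(x - 4) - 5*log(x + 3) + 4*log(x + 5).
Step 1. Decompose ∫((x**2 + 7*x + 82)/(x**3 + 4*x**2 - 17*x - 60)) dx by partial fractions, (x**2 + 7*x + 82)/(x**3 + 4*x**2 - 17*x - 60) = 4/(x + 5) - 5/(x + 3) + 2/(x - 4): now ∫(2/(x - 4)) dx + ∫(-5/(x + 3)) dx + ∫(4/(x + 5)) dx.
Step 2. Evaluate the standard form [assuming x > -5]: now 4*log(x + 5) + ∫(2/(x - 4)) dx + ∫(-5/(x + 3)) dx.
Step 3. Evaluate the standard form [assuming x > -3]: now -5*log(x + 3) + 4*log(x + 5) + ∫(2/(x - 4)) dx.
Step 4. Evaluate the standard form [assuming x > 4]: now 2*log(x - 4) - 5*log(x + 3) + 4*log(x + 5).
Answer: 2*log(x - 4) - 5*log(x + 3) + 4*log(x + 5).


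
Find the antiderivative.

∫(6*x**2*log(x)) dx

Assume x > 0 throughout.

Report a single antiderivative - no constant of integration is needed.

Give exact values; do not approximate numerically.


Answer: 2*x**3*log(x) - 2*x**3/3.


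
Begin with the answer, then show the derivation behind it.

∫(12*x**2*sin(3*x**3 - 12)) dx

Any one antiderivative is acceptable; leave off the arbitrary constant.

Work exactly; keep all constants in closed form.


The answer is -4*cos(3*x**3 - 12)/3.
Step 1. Substitute u = x**3 - 4, turning ∫(12*x**2*sin(3*x**3 - 12)) dx into ∫(4*sin(3*u)) du: now ∫(4*sin(3*u)) du.
Step 2. Evaluate the standard form: now -4*cos(3*u)/3.
Step 3. Substitute back u = x**3 - 4: now -4*cos(3*x**3 - 12)/3.
Answer: -4*cos(3*x**3 - 12)/3.


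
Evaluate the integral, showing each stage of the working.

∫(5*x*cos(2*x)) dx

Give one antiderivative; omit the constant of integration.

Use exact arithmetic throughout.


Step 1. Integrate ∫(5*x*cos(2*x)) dx by parts with u = x, dv = (5*cos(2*x)) dx, so v = 5*sin(2*x)/2: now 5*x*sin(2*x)/2 + ∫(-5*sin(2*x)/2) dx.
Step 2. Evaluate the standard form: now 5*x*sin(2*x)/2 + 5*cos(2*x)/4.
Answer: 5*x*sin(2*x)/2 + 5*cos(2*x)/4.


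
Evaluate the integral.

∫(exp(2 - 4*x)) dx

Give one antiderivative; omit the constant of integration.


Answer: -exp(2 - 4*x)/4.


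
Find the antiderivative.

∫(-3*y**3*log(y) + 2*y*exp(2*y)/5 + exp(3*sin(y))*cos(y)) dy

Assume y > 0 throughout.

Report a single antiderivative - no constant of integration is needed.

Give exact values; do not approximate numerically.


Answer: -3*y**4*log(y)/4 + 3*y**4/16 + y*exp(2*y)/5 - exp(2*y)/10 + exp(3*sin(y))/3.


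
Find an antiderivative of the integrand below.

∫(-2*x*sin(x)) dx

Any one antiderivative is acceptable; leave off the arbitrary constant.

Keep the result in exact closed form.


Answer: 2*x*cos(x) - 2*sin(x).


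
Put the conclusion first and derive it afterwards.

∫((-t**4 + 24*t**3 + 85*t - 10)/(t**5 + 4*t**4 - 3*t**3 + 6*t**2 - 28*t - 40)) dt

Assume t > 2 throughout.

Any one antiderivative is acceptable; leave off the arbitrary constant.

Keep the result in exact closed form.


The answer is 2*log(t - 2) + 2*log(t + 1) - 5*log(t + 5) + atan(t/2)/2.
Step 1. Decompose ∫((-t**4 + 24*t**3 + 85*t - 10)/(t**5 + 4*t**4 - 3*t**3 + 6*t**2 - 28*t - 40)) dt by partial fractions, (-t**4 + 24*t**3 + 85*t - 10)/(t**5 + 4*t**4 - 3*t**3 + 6*t**2 - 28*t - 40) = 1/(t**2 + 4) - 5/(t + 5) + 2/(t + 1) + 2/(t - 2): now ∫(2/(t - 2)) dt + ∫(2/(t + 1)) dt + ∫(-5/(t + 5)) dt + ∫(1/(t**2 + 4)) dt.
Step 2. Evaluate the standard form [assuming t > -5]: now -5*log(t + 5) + ∫(2/(t - 2)) dt + ∫(2/(t + 1)) dt + ∫(1/(t**2 + 4)) dt.
Step 3. Evaluate the standard form [assuming t > -1]: now 2*log(t + 1) - 5*log(t + 5) + ∫(2/(t - 2)) dt + ∫(1/(t**2 + 4)) dt.
Step 4. Evaluate the standard form [assuming t > 2]: now 2*log(t - 2) + 2*log(t + 1) - 5*log(t + 5) + ∫(1/(t**2 + 4)) dt.
Step 5. Evaluate the standard form: now 2*log(t - 2) + 2*log(t + 1) - 5*log(t + 5) + atan(t/2)/2.
Answer: 2*log(t - 2) + 2*log(t + 1) - 5*log(t + 5) + atan(t/2)/2.


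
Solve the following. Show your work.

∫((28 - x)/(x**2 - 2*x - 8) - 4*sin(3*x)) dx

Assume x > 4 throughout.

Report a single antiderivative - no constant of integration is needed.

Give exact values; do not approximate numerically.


Step 1. Rewrite: now ∫((28 - x)/(x**2 - 2*x - 8)) dx + ∫(-4*sin(3*x)) dx.
Step 2. Evaluate the standard form: now 4*cos(3*x)/3 + ∫((28 - x)/(x**2 - 2*x - 8)) dx.
Step 3. Decompose ∫((28 - x)/(x**2 - 2*x - 8)) dx by partial fractions, (28 - x)/(x**2 - 2*x - 8) = -5/(x + 2) + 4/(x - 4): now 4*cos(3*x)/3 + ∫(4/(x - 4)) dx + ∫(-5/(x + 2)) dx.
Step 4. Evaluate the standard form [assuming x > 4]: now 4*log(x - 4) + 4*cos(3*x)/3 + ∫(-5/(x + 2)) dx.
Step 5. Evaluate the standard form [assuming x > -2]: now 4*log(x - 4) - 5*log(x + 2) + 4*cos(3*x)/3.
Answer: 4*log(x - 4) - 5*log(x + 2) + 4*cos(3*x)/3.


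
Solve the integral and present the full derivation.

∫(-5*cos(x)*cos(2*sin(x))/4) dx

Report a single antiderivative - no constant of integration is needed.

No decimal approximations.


Step 1. Substitute u = sin(x), turning ∫(-5*cos(x)*cos(2*sin(x))/4) dx into ∫(-5*cos(2*u)/4) du: now ∫(-5*cos(2*u)/4) du.
Step 2. Evaluate the standard form: now -5*sin(2*u)/8.
Step 3. Substitute back u = sin(x): now -5*sin(2*sin(x))/8.
Answer: -5*sin(2*sin(x))/8.


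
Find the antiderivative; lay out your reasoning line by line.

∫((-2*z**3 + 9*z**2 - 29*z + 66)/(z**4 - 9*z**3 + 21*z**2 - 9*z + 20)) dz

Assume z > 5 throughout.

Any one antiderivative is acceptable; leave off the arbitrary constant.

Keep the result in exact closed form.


Step 1. Decompose ∫((-2*z**3 + 9*z**2 - 29*z + 66)/(z**4 - 9*z**3 + 21*z**2 - 9*z + 20)) dz by partial fractions, (-2*z**3 + 9*z**2 - 29*z + 66)/(z**4 - 9*z**3 + 21*z**2 - 9*z + 20) = 3/(z**2 + 1) + 2/(z - 4) - 4/(z - 5): now ∫(-4/(z - 5)) dz + ∫(2/(z - 4)) dz + ∫(3/(z**2 + 1)) dz.
Step 2. Evaluate the standard form [assuming z > 4]: now 2*log(z - 4) + ∫(-4/(z - 5)) dz + ∫(3/(z**2 + 1)) dz.
Step 3. Evaluate the standard form [assuming z > 5]: now -4*log(z - 5) + 2*log(z - 4) + ∫(3/(z**2 + 1)) dz.
Step 4. Evaluate the standard form: now -4*log(z - 5) + 2*log(z - 4) + 3*atan(z).
Answer: -4*log(z - 5) + 2*log(z - 4) + 3*atan(z).


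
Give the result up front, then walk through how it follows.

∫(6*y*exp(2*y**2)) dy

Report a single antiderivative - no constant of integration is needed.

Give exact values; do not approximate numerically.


The answer is 3*exp(2*y**2)/2.
Step 1. Substitute u = y**2, turning ∫(6*y*exp(2*y**2)) dy into ∫(3*exp(2*u)) du: now ∫(3*exp(2*u)) du.
Step 2. Evaluate the standard form: now 3*exp(2*u)/2.
Step 3. Substitute back u = y**2: now 3*exp(2*y**2)/2.
Answer: 3*exp(2*y**2)/2.


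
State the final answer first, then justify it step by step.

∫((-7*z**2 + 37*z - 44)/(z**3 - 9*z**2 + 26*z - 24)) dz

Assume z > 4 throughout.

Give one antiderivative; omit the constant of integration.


The answer is -4*log(z - 4) - 4*log(z - 3) + log(z - 2).
Step 1. Decompose ∫((-7*z**2 + 37*z - 44)/(z**3 - 9*z**2 + 26*z - 24)) dz by partial fractions, (-7*z**2 + 37*z - 44)/(z**3 - 9*z**2 + 26*z - 24) = 1/(z - 2) - 4/(z - 3) - 4/(z - 4): now ∫(-4/(z - 4)) dz + ∫(-4/(z - 3)) dz + ∫(1/(z - 2)) dz.
Step 2. Evaluate the standard form [assuming z > 2]: now log(z - 2) + ∫(-4/(z - 4)) dz + ∫(-4/(z - 3)) dz.
Step 3. Evaluate the standard form [assuming z > 3]: now -4*log(z - 3) + log(z - 2) + ∫(-4/(z - 4)) dz.
Step 4. Evaluate the standard form [assuming z > 4]: now -4*log(z - 4) - 4*log(z - 3) + log(z - 2).
Answer: -4*log(z - 4) - 4*log(z - 3) + log(z - 2).


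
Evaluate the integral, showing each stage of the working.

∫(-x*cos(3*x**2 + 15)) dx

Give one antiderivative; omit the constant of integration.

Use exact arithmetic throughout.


Step 1. Substitute u = x**2 + 5, turning ∫(-x*cos(3*x**2 + 15)) dx into ∫(-cos(3*u)/2) du: now ∫(-cos(3*u)/2) du.
Step 2. Evaluate the standard form: now -sin(3*u)/6.
Step 3. Substitute back u = x**2 + 5: now -sin(3*x**2 + 15)/6.
Answer: -sin(3*x**2 + 15)/6.


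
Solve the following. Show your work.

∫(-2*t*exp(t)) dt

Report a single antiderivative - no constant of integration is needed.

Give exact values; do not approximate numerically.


Step 1. Integrate ∫(-2*t*exp(t)) dt by parts with u = t, dv = (-2*exp(t)) dt, so v = -2*exp(t): now -2*t*exp(t) + ∫(2*exp(t)) dt.
Step 2. Evaluate the standard form: now -2*t*exp(t) + 2*exp(t).
Answer: -2*t*exp(t) + 2*exp(t).


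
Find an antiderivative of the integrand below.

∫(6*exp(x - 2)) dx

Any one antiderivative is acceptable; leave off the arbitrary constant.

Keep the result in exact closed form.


Answer: 6*exp(x - 2).


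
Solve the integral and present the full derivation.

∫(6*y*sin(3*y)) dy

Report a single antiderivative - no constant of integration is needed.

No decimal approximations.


Step 1. Integrate ∫(6*y*sin(3*y)) dy by parts with u = y, dv = (6*sin(3*y)) dy, so v = -2*cos(3*y): now -2*y*cos(3*y) + ∫(2*cos(3*y)) dy.
Step 2. Evaluate the standard form: now -2*y*cos(3*y) + 2*sin(3*y)/3.
Answer: -2*y*cos(3*y) + 2*sin(3*y)/3.


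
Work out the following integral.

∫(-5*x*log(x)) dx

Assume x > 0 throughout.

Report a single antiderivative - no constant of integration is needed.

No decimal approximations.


Answer: -5*x**2*log(x)/2 + 5*x**2/4.


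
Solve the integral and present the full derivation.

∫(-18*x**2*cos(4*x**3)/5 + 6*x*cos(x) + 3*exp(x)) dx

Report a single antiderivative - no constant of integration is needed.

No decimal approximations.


Step 1. Rewrite: now ∫(6*x*cos(x)) dx + ∫(-18*x**2*cos(4*x**3)/5) dx + ∫(3*exp(x)) dx.
Step 2. Evaluate the standard form: now 3*exp(x) + ∫(6*x*cos(x)) dx + ∫(-18*x**2*cos(4*x**3)/5) dx.
Step 3. Substitute u = x**3, turning ∫(-18*x**2*cos(4*x**3)/5) dx into ∫(-6*cos(4*u)/5) du: now 3*exp(x) + ∫(6*x*cos(x)) dx + ∫(-6*cos(4*u)/5) du.
Step 4. Evaluate the standard form: now 3*exp(x) - 3*sin(4*u)/10 + ∫(6*x*cos(x)) dx.
Step 5. Substitute back u = x**3: now 3*exp(x) - 3*sin(4*x**3)/10 + ∫(6*x*cos(x)) dx.
Step 6. Integrate ∫(6*x*cos(x)) dx by parts with u = x, dv = (6*cos(x)) dx, so v = 6*sin(x): now 6*x*sin(x) + 3*exp(x) - 3*sin(4*x**3)/10 + ∫(-6*sin(x)) dx.
Step 7. Evaluate the standard form: now 6*x*sin(x) + 3*exp(x) - 3*sin(4*x**3)/10 + 6*cos(x).
Answer: 6*x*sin(x) + 3*exp(x) - 3*sin(4*x**3)/10 + 6*cos(x).


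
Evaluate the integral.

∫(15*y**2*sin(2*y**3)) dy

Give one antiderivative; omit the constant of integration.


Answer: -5*cos(2*y**3)/2.


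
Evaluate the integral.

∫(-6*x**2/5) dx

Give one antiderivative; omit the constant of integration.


Answer: -2*x**3/5.


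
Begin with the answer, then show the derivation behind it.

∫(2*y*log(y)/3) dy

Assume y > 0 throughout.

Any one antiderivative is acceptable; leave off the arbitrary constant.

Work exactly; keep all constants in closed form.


The answer is y**2*log(y)/3 - y**2/6.
Step 1. Integrate ∫(2*y*log(y)/3) dy by parts with u = log(y), dv = (2*y/3) dy, so v = y**2/3 [assuming y > 0]: now y**2*log(y)/3 + ∫(-y/3) dy.
Step 2. Evaluate the standard form: now y**2*log(y)/3 - y**2/6.
Answer: y**2*log(y)/3 - y**2/6.


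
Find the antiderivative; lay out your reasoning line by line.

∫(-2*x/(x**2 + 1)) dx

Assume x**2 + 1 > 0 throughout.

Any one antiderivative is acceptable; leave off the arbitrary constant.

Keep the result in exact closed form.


Step 1. Substitute u = x**2 + 1, turning ∫(-2*x/(x**2 + 1)) dx into ∫(-1/u) du: now ∫(-1/u) du.
Step 2. Evaluate the standard form [assuming u > 0]: now -log(u).
Step 3. Substitute back u = x**2 + 1: now -log(x**2 + 1).
Answer: -log(x**2 + 1).


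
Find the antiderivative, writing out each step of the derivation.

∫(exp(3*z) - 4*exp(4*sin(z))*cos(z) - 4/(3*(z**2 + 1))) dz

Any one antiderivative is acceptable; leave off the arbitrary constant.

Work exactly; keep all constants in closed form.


Step 1. Rewrite: now ∫(-4*exp(4*sin(z))*cos(z)) dz + ∫(-4/(3*(z**2 + 1))) dz + ∫(exp(3*z)) dz.
Step 2. Substitute u = sin(z), turning ∫(-4*exp(4*sin(z))*cos(z)) dz into ∫(-4*exp(4*u)) du: now ∫(-4/(3*(z**2 + 1))) dz + ∫(-4*exp(4*u)) du + ∫(exp(3*z)) dz.
Step 3. Evaluate the standard form: now -exp(4*u) + ∫(-4/(3*(z**2 + 1))) dz + ∫(exp(3*z)) dz.
Step 4. Substitute back u = sin(z): now -exp(4*sin(z)) + ∫(-4/(3*(z**2 + 1))) dz + ∫(exp(3*z)) dz.
Step 5. Evaluate the standard form: now exp(3*z)/3 - exp(4*sin(z)) + ∫(-4/(3*(z**2 + 1))) dz.
Step 6. Evaluate the standard form: now exp(3*z)/3 - exp(4*sin(z)) - 4*atan(z)/3.
Answer: exp(3*z)/3 - exp(4*sin(z)) - 4*atan(z)/3.


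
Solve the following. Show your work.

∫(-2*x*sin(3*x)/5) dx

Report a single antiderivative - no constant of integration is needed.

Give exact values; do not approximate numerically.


Step 1. Integrate ∫(-2*x*sin(3*x)/5) dx by parts with u = x, dv = (-2*sin(3*x)/5) dx, so v = 2*cos(3*x)/15: now 2*x*cos(3*x)/15 + ∫(-2*cos(3*x)/15) dx.
Step 2. Evaluate the standard form: now 2*x*cos(3*x)/15 - 2*sin(3*x)/45.
Answer: 2*x*cos(3*x)/15 - 2*sin(3*x)/45.


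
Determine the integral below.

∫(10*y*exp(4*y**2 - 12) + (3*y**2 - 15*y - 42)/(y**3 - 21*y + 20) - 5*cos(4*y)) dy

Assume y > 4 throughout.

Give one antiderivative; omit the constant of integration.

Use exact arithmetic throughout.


Answer: 5*exp(4*y**2 - 12)/4 - 2*log(y - 4) + 3*log(y - 1) + 2*log(y + 5) - 5*sin(4*y)/4.


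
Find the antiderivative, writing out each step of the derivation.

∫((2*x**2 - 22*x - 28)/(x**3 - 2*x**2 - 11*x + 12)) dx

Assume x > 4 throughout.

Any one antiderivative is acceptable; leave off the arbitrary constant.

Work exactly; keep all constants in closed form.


Step 1. Decompose ∫((2*x**2 - 22*x - 28)/(x**3 - 2*x**2 - 11*x + 12)) dx by partial fractions, (2*x**2 - 22*x - 28)/(x**3 - 2*x**2 - 11*x + 12) = 2/(x + 3) + 4/(x - 1) - 4/(x - 4): now ∫(-4/(x - 4)) dx + ∫(4/(x - 1)) dx + ∫(2/(x + 3)) dx.
Step 2. Evaluate the standard form [assuming x > -3]: now 2*log(x + 3) + ∫(-4/(x - 4)) dx + ∫(4/(x - 1)) dx.
Step 3. Evaluate the standard form [assuming x > 4]: now -4*log(x - 4) + 2*log(x + 3) + ∫(4/(x - 1)) dx.
Step 4. Evaluate the standard form [assuming x > 1]: now -4*log(x - 4) + 4*log(x - 1) + 2*log(x + 3).
Answer: -4*log(x - 4) + 4*log(x - 1) + 2*log(x + 3).


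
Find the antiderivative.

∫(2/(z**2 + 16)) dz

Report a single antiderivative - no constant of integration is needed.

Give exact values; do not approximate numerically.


Answer: atan(z/4)/2.


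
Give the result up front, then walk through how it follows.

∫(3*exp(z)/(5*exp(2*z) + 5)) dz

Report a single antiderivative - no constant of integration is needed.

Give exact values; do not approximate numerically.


The answer is 3*atan(exp(z))/5.
Step 1. Substitute u = exp(z), turning ∫(3*exp(z)/(5*exp(2*z) + 5)) dz into ∫(3/(5*(u**2 + 1))) du: now ∫(3/(5*(u**2 + 1))) du.
Step 2. Evaluate the standard form: now 3*atan(u)/5.
Step 3. Substitute back u = exp(z): now 3*atan(exp(z))/5.
Answer: 3*atan(exp(z))/5.


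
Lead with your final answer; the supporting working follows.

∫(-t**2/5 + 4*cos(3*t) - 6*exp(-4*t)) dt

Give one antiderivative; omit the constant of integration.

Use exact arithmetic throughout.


The answer is -t**3/15 + 4*sin(3*t)/3 + 3*exp(-4*t)/2.
Step 1. Rewrite: now ∫(-t**2/5) dt + ∫(-6*exp(-4*t)) dt + ∫(4*cos(3*t)) dt.
Step 2. Evaluate the standard form: now ∫(-t**2/5) dt + ∫(4*cos(3*t)) dt + 3*exp(-4*t)/2.
Step 3. Evaluate the standard form: now 4*sin(3*t)/3 + ∫(-t**2/5) dt + 3*exp(-4*t)/2.
Step 4. Evaluate the standard form: now -t**3/15 + 4*sin(3*t)/3 + 3*exp(-4*t)/2.
Answer: -t**3/15 + 4*sin(3*t)/3 + 3*exp(-4*t)/2.


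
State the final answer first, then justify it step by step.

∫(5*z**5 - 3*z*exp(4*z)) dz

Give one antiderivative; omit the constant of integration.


The answer is 5*z**6/6 - 3*z*exp(4*z)/4 + 3*exp(4*z)/16.
Step 1. Rewrite: now ∫(5*z**5) dz + ∫(-3*z*exp(4*z)) dz.
Step 2. Integrate ∫(-3*z*exp(4*z)) dz by parts with u = z, dv = (-3*exp(4*z)) dz, so v = -3*exp(4*z)/4: now -3*z*exp(4*z)/4 + ∫(5*z**5) dz + ∫(3*exp(4*z)/4) dz.
Step 3. Evaluate the standard form: now -3*z*exp(4*z)/4 + 3*exp(4*z)/16 + ∫(5*z**5) dz.
Step 4. Evaluate the standard form: now 5*z**6/6 - 3*z*exp(4*z)/4 + 3*exp(4*z)/16.
Answer: 5*z**6/6 - 3*z*exp(4*z)/4 + 3*exp(4*z)/16.


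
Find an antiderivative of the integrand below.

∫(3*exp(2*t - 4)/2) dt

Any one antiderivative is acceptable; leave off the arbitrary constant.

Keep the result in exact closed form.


Answer: 3*exp(2*t - 4)/4.


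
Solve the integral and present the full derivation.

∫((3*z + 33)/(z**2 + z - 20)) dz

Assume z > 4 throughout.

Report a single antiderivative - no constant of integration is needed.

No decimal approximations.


Step 1. Decompose ∫((3*z + 33)/(z**2 + z - 20)) dz by partial fractions, (3*z + 33)/(z**2 + z - 20) = -2/(z + 5) + 5/(z - 4): now ∫(5/(z - 4)) dz + ∫(-2/(z + 5)) dz.
Step 2. Evaluate the standard form [assuming z > 4]: now 5*log(z - 4) + ∫(-2/(z + 5)) dz.
Step 3. Evaluate the standard form [assuming z > -5]: now 5*log(z - 4) - 2*log(z + 5).
Answer: 5*log(z - 4) - 2*log(z + 5).


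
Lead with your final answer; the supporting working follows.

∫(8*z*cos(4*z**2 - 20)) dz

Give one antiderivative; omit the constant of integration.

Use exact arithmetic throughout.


The answer is sin(4*z**2 - 20).
Step 1. Substitute u = z**2 - 5, turning ∫(8*z*cos(4*z**2 - 20)) dz into ∫(4*cos(4*u)) du: now ∫(4*cos(4*u)) du.
Step 2. Evaluate the standard form: now sin(4*u).
Step 3. Substitute back u = z**2 - 5: now sin(4*z**2 - 20).
Answer: sin(4*z**2 - 20).


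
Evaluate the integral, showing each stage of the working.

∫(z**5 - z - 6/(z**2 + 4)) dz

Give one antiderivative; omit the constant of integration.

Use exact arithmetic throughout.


Step 1. Rewrite: now ∫(-z) dz + ∫(z**5) dz + ∫(-6/(z**2 + 4)) dz.
Step 2. Evaluate the standard form: now z**6/6 + ∫(-z) dz + ∫(-6/(z**2 + 4)) dz.
Step 3. Evaluate the standard form: now z**6/6 - z**2/2 + ∫(-6/(z**2 + 4)) dz.
Step 4. Evaluate the standard form: now z**6/6 - z**2/2 - 3*atan(z/2).
Answer: z**6/6 - z**2/2 - 3*atan(z/2).


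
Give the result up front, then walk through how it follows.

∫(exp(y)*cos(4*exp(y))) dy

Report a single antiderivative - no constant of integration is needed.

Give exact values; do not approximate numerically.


The answer is sin(4*exp(y))/4.
Step 1. Substitute u = exp(y), turning ∫(exp(y)*cos(4*exp(y))) dy into ∫(cos(4*u)) du: now ∫(cos(4*u)) du.
Step 2. Evaluate the standard form: now sin(4*u)/4.
Step 3. Substitute back u = exp(y): now sin(4*exp(y))/4.
Answer: sin(4*exp(y))/4.


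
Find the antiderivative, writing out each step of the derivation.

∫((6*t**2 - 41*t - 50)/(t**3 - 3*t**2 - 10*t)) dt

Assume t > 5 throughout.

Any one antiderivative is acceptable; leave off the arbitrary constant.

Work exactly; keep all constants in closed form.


Step 1. Decompose ∫((6*t**2 - 41*t - 50)/(t**3 - 3*t**2 - 10*t)) dt by partial fractions, (6*t**2 - 41*t - 50)/(t**3 - 3*t**2 - 10*t) = 4/(t + 2) - 3/(t - 5) + 5/t: now ∫(5/t) dt + ∫(-3/(t - 5)) dt + ∫(4/(t + 2)) dt.
Step 2. Evaluate the standard form [assuming t > 5]: now -3*log(t - 5) + ∫(5/t) dt + ∫(4/(t + 2)) dt.
Step 3. Evaluate the standard form [assuming t > 0]: now 5*log(t) - 3*log(t - 5) + ∫(4/(t + 2)) dt.
Step 4. Evaluate the standard form [assuming t > -2]: now 5*log(t) - 3*log(t - 5) + 4*log(t + 2).
Answer: 5*log(t) - 3*log(t - 5) + 4*log(t + 2).


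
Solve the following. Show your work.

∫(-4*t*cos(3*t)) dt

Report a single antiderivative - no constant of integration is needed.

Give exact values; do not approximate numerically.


Step 1. Integrate ∫(-4*t*cos(3*t)) dt by parts with u = t, dv = (-4*cos(3*t)) dt, so v = -4*sin(3*t)/3: now -4*t*sin(3*t)/3 + ∫(4*sin(3*t)/3) dt.
Step 2. Evaluate the standard form: now -4*t*sin(3*t)/3 - 4*cos(3*t)/9.
Answer: -4*t*sin(3*t)/3 - 4*cos(3*t)/9.


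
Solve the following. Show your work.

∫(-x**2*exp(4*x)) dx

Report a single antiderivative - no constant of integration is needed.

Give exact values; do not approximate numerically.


Step 1. Integrate ∫(-x**2*exp(4*x)) dx by parts with u = x**2, dv = (-exp(4*x)) dx, so v = -exp(4*x)/4: now -x**2*exp(4*x)/4 + ∫(x*exp(4*x)/2) dx.
Step 2. Integrate ∫(x*exp(4*x)/2) dx by parts with u = x, dv = (exp(4*x)/2) dx, so v = exp(4*x)/8: now -x**2*exp(4*x)/4 + x*exp(4*x)/8 + ∫(-exp(4*x)/8) dx.
Step 3. Evaluate the standard form: now -x**2*exp(4*x)/4 + x*exp(4*x)/8 - exp(4*x)/32.
Answer: -x**2*exp(4*x)/4 + x*exp(4*x)/8 - exp(4*x)/32.


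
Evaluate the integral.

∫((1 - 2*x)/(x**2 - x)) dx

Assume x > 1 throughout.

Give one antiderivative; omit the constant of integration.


Answer: -log(x) - log(x - 1).


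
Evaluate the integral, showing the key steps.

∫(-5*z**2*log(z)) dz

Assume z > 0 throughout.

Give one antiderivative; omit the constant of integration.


Step 1. Integrate ∫(-5*z**2*log(z)) dz by parts with u = log(z), dv = (-5*z**2) dz, so v = -5*z**3/3 [assuming z > 0]: now -5*z**3*log(z)/3 + ∫(5*z**2/3) dz.
Step 2. Evaluate the standard form: now -5*z**3*log(z)/3 + 5*z**3/9.
Answer: -5*z**3*log(z)/3 + 5*z**3/9.


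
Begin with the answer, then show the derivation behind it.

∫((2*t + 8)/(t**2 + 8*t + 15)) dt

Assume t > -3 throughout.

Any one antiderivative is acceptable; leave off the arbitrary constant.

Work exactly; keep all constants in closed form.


The answer is log(t + 3) + log(t + 5).
Step 1. Decompose ∫((2*t + 8)/(t**2 + 8*t + 15)) dt by partial fractions, (2*t + 8)/(t**2 + 8*t + 15) = 1/(t + 5) + 1/(t + 3): now ∫(1/(t + 3)) dt + ∫(1/(t + 5)) dt.
Step 2. Evaluate the standard form [assuming t > -3]: now log(t + 3) + ∫(1/(t + 5)) dt.
Step 3. Evaluate the standard form [assuming t > -5]: now log(t + 3) + log(t + 5).
Answer: log(t + 3) + log(t + 5).


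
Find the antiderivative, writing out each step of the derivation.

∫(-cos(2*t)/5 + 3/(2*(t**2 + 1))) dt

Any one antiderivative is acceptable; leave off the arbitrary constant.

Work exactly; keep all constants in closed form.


Step 1. Rewrite: now ∫(3/(2*(t**2 + 1))) dt + ∫(-cos(2*t)/5) dt.
Step 2. Evaluate the standard form: now -sin(2*t)/10 + ∫(3/(2*(t**2 + 1))) dt.
Step 3. Evaluate the standard form: now -sin(2*t)/10 + 3*atan(t)/2.
Answer: -sin(2*t)/10 + 3*atan(t)/2.


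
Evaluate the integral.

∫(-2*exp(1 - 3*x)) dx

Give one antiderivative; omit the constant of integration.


Answer: 2*exp(1 - 3*x)/3.


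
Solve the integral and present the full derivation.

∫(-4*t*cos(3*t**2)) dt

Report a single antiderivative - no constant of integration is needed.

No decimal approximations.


Step 1. Substitute u = t**2, turning ∫(-4*t*cos(3*t**2)) dt into ∫(-2*cos(3*u)) du: now ∫(-2*cos(3*u)) du.
Step 2. Evaluate the standard form: now -2*sin(3*u)/3.
Step 3. Substitute back u = t**2: now -2*sin(3*t**2)/3.
Answer: -2*sin(3*t**2)/3.


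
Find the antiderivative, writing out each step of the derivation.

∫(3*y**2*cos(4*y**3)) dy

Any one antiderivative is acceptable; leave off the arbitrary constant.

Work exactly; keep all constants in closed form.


Step 1. Substitute u = y**3, turning ∫(3*y**2*cos(4*y**3)) dy into ∫(cos(4*u)) du: now ∫(cos(4*u)) du.
Step 2. Evaluate the standard form: now sin(4*u)/4.
Step 3. Substitute back u = y**3: now sin(4*y**3)/4.
Answer: sin(4*y**3)/4.


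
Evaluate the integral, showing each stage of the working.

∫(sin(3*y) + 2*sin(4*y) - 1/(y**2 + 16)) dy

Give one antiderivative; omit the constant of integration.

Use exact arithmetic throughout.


Step 1. Rewrite: now ∫(-1/(y**2 + 16)) dy + ∫(sin(3*y)) dy + ∫(2*sin(4*y)) dy.
Step 2. Evaluate the standard form: now -atan(y/4)/4 + ∫(sin(3*y)) dy + ∫(2*sin(4*y)) dy.
Step 3. Evaluate the standard form: now -cos(4*y)/2 - atan(y/4)/4 + ∫(sin(3*y)) dy.
Step 4. Evaluate the standard form: now -cos(3*y)/3 - cos(4*y)/2 - atan(y/4)/4.
Answer: -cos(3*y)/3 - cos(4*y)/2 - atan(y/4)/4.


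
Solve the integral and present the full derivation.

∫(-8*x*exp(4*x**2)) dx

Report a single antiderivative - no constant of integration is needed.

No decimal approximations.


Step 1. Substitute u = x**2, turning ∫(-8*x*exp(4*x**2)) dx into ∫(-4*exp(4*u)) du: now ∫(-4*exp(4*u)) du.
Step 2. Evaluate the standard form: now -exp(4*u).
Step 3. Substitute back u = x**2: now -exp(4*x**2).
Answer: -exp(4*x**2).


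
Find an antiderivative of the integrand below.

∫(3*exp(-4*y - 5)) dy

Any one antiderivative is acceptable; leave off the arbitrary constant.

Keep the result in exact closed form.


Answer: -3*exp(-4*y - 5)/4.


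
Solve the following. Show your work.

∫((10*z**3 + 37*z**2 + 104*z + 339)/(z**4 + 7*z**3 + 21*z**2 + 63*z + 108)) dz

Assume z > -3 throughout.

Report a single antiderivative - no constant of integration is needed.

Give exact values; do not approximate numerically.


Step 1. Decompose ∫((10*z**3 + 37*z**2 + 104*z + 339)/(z**4 + 7*z**3 + 21*z**2 + 63*z + 108)) dz by partial fractions, (10*z**3 + 37*z**2 + 104*z + 339)/(z**4 + 7*z**3 + 21*z**2 + 63*z + 108) = 2/(z**2 + 9) + 5/(z + 4) + 5/(z + 3): now ∫(5/(z + 3)) dz + ∫(5/(z + 4)) dz + ∫(2/(z**2 + 9)) dz.
Step 2. Evaluate the standard form [assuming z > -3]: now 5*log(z + 3) + ∫(5/(z + 4)) dz + ∫(2/(z**2 + 9)) dz.
Step 3. Evaluate the standard form [assuming z > -4]: now 5*log(z + 3) + 5*log(z + 4) + ∫(2/(z**2 + 9)) dz.
Step 4. Evaluate the standard form: now 5*log(z + 3) + 5*log(z + 4) + 2*atan(z/3)/3.
Answer: 5*log(z + 3) + 5*log(z + 4) + 2*atan(z/3)/3.


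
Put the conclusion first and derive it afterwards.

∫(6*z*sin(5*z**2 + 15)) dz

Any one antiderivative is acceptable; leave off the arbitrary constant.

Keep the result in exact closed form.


The answer is -3*cos(5*z**2 + 15)/5.
Step 1. Substitute u = z**2 + 3, turning ∫(6*z*sin(5*z**2 + 15)) dz into ∫(3*sin(5*u)) du: now ∫(3*sin(5*u)) du.
Step 2. Evaluate the standard form: now -3*cos(5*u)/5.
Step 3. Substitute back u = z**2 + 3: now -3*cos(5*z**2 + 15)/5.
Answer: -3*cos(5*z**2 + 15)/5.


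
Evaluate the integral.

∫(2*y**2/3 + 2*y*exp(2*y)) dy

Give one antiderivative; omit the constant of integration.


Answer: 2*y**3/9 + y*exp(2*y) - exp(2*y)/2.


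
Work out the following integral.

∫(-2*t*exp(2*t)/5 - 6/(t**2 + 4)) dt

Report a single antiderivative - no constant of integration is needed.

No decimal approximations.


Answer: -t*exp(2*t)/5 + exp(2*t)/10 - 3*atan(t/2).


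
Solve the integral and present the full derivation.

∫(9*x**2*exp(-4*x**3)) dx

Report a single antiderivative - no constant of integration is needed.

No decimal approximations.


Step 1. Substitute u = x**3, turning ∫(9*x**2*exp(-4*x**3)) dx into ∫(3*exp(-4*u)) du: now ∫(3*exp(-4*u)) du.
Step 2. Evaluate the standard form: now -3*exp(-4*u)/4.
Step 3. Substitute back u = x**3: now -3*exp(-4*x**3)/4.
Answer: -3*exp(-4*x**3)/4.
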